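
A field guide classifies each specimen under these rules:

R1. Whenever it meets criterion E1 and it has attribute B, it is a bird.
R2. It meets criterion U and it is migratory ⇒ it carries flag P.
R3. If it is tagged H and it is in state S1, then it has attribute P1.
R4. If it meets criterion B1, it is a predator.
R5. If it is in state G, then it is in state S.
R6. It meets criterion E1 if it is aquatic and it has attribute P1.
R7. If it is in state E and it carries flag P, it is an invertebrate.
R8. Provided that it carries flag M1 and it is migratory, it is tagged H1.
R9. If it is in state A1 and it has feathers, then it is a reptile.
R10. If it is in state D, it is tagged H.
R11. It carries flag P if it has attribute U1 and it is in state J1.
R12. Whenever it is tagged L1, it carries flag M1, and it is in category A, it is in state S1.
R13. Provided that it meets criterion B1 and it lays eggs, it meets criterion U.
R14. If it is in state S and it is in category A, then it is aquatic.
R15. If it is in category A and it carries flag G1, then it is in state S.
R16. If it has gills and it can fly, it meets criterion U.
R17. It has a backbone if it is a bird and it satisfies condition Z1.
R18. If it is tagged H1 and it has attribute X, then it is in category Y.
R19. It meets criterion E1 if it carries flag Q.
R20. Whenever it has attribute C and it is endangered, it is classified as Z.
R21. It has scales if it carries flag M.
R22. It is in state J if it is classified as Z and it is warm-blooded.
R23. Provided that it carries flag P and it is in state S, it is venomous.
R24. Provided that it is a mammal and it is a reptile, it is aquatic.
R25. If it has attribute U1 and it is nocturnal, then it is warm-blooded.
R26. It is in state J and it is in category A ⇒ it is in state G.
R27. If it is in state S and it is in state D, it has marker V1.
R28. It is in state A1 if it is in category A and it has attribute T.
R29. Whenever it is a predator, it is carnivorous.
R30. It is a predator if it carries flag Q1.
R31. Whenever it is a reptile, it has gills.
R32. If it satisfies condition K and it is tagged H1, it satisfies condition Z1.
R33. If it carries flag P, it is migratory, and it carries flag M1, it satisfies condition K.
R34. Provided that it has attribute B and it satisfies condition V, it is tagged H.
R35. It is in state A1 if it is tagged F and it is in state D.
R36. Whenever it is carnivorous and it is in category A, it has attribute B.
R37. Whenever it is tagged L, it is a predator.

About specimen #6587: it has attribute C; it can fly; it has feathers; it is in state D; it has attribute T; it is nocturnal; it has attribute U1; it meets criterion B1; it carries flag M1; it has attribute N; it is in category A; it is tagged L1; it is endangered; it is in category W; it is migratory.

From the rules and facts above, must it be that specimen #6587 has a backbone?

By R4 (it meets criterion B1): it is a predator.
By R8 (it carries flag M1, it is migratory): it is tagged H1.
By R10 (it is in state D): it is tagged H.
By R12 (it is tagged L1, it carries flag M1, it is in category A): it is in state S1.
By R20 (it has attribute C, it is endangered): it is classified as Z.
By R25 (it has attribute U1, it is nocturnal): it is warm-blooded.
By R28 (it is in category A, it has attribute T): it is in state A1.
By R29 (it is a predator): it is carnivorous.
By R36 (it is carnivorous, it is in category A): it has attribute B.
By R3 (it is tagged H, it is in state S1): it has attribute P1.
By R9 (it is in state A1, it has feathers): it is a reptile.
By R22 (it is classified as Z, it is warm-blooded): it is in state J.
By R26 (it is in state J, it is in category A): it is in state G.
By R31 (it is a reptile): it has gills.
By R5 (it is in state G): it is in state S.
By R14 (it is in state S, it is in category A): it is aquatic.
By R16 (it has gills, it can fly): it meets criterion U.
By R2 (it meets criterion U, it is migratory): it carries flag P.
By R6 (it is aquatic, it has attribute P1): it meets criterion E1.
By R33 (it carries flag P, it is migratory, it carries flag M1): it satisfies condition K.
By R1 (it meets criterion E1, it has attribute B): it is a bird.
By R32 (it satisfies condition K, it is tagged H1): it satisfies condition Z1.
By R17 (it is a bird, it satisfies condition Z1): it has a backbone.

Yes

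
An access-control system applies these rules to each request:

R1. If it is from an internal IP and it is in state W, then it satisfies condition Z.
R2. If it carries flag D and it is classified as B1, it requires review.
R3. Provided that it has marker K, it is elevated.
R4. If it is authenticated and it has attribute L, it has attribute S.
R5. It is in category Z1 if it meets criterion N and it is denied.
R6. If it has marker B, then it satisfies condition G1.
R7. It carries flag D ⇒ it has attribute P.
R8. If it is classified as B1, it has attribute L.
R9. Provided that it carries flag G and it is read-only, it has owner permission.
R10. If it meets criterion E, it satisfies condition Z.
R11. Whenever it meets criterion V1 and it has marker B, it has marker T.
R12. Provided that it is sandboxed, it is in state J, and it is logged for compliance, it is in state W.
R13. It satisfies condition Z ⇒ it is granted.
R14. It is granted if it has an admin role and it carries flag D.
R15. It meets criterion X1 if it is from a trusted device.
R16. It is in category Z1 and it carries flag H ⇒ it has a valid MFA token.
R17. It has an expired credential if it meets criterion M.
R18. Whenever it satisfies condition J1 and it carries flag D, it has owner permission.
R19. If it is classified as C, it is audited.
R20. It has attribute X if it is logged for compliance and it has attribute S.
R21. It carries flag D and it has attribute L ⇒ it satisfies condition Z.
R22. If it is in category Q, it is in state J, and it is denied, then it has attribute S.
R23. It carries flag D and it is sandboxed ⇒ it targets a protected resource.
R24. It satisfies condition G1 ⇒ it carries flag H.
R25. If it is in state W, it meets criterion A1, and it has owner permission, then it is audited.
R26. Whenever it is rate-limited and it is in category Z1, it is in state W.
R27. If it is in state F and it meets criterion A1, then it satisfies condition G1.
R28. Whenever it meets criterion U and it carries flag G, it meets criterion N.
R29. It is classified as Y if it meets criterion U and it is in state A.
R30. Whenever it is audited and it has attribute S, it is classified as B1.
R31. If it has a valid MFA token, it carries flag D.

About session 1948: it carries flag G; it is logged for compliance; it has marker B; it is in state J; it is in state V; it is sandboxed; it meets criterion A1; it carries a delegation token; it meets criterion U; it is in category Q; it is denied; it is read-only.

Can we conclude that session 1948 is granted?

Yes

By R6 (it has marker B): it satisfies condition G1.
By R9 (it carries flag G, it is read-only): it has owner permission.
By R12 (it is sandboxed, it is in state J, it is logged for compliance): it is in state W.
By R22 (it is in category Q, it is in state J, it is denied): it has attribute S.
By R24 (it satisfies condition G1): it carries flag H.
By R25 (it is in state W, it meets criterion A1, it has owner permission): it is audited.
By R28 (it meets criterion U, it carries flag G): it meets criterion N.
By R30 (it is audited, it has attribute S): it is classified as B1.
By R5 (it meets criterion N, it is denied): it is in category Z1.
By R8 (it is classified as B1): it has attribute L.
By R16 (it is in category Z1, it carries flag H): it has a valid MFA token.
By R31 (it has a valid MFA token): it carries flag D.
By R21 (it carries flag D, it has attribute L): it satisfies condition Z.
By R13 (it satisfies condition Z): it is granted.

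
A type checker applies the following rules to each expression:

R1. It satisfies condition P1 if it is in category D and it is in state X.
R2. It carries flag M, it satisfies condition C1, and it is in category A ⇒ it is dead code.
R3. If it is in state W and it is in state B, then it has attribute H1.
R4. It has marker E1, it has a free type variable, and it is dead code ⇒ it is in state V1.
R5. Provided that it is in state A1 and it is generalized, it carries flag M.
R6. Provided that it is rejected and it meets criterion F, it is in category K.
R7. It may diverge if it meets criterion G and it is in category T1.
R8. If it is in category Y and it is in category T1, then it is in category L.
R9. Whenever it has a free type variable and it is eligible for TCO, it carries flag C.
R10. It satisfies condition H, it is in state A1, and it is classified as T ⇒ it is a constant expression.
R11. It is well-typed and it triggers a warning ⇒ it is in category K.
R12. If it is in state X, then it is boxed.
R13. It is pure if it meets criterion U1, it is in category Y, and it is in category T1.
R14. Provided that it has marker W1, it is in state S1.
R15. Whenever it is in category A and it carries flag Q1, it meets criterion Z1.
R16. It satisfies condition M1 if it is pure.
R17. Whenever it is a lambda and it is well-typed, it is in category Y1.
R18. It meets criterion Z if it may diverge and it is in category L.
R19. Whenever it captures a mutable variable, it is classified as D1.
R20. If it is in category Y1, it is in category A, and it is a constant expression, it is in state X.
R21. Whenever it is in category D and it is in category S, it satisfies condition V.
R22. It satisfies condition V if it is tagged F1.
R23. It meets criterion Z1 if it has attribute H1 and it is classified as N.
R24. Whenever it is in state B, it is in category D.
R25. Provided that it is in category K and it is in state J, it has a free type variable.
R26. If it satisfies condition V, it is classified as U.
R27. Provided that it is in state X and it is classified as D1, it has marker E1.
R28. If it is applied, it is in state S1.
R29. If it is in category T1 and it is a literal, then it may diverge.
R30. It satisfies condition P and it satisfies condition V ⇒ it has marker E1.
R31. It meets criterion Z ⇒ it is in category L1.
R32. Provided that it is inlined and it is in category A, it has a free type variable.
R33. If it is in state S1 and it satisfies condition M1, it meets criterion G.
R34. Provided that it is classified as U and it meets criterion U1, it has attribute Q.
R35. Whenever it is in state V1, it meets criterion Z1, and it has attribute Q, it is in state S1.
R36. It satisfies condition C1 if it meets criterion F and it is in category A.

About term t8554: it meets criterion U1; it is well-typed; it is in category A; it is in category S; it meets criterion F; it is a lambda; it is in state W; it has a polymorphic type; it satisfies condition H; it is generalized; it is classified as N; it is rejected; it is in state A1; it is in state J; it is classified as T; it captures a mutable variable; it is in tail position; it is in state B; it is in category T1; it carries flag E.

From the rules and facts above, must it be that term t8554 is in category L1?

Forward chaining from the given facts derives: has attribute H1, carries flag M, is in category K, is a constant expression, is in category Y1, is classified as D1, is in state X, meets criterion Z1, is in category D, has a free type variable, has marker E1, satisfies condition C1, satisfies condition P1, is dead code, is in state V1, is boxed, satisfies condition V, is classified as U, has attribute Q, is in state S1.
The only rule concluding "it is in category L1" is R31, which needs "it meets criterion Z"; that is never established.

No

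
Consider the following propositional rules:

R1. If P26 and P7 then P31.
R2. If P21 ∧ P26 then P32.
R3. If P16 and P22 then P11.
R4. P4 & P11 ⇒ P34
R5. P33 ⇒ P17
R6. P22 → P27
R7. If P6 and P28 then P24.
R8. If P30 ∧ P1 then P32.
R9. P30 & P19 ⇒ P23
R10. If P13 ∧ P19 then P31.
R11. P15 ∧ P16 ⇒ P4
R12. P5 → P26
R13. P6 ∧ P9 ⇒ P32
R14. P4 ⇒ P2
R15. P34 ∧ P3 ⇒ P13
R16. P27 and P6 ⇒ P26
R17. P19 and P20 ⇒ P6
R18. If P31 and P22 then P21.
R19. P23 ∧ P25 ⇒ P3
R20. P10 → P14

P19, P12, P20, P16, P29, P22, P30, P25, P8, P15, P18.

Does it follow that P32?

Yes

P11  (by R3: P16, P22)
P27  (by R6: P22)
P23  (by R9: P30, P19)
P4  (by R11: P15, P16)
P6  (by R17: P19, P20)
P3  (by R19: P23, P25)
P34  (by R4: P4, P11)
P13  (by R15: P34, P3)
P26  (by R16: P27, P6)
P31  (by R10: P13, P19)
P21  (by R18: P31, P22)
P32  (by R2: P21, P26)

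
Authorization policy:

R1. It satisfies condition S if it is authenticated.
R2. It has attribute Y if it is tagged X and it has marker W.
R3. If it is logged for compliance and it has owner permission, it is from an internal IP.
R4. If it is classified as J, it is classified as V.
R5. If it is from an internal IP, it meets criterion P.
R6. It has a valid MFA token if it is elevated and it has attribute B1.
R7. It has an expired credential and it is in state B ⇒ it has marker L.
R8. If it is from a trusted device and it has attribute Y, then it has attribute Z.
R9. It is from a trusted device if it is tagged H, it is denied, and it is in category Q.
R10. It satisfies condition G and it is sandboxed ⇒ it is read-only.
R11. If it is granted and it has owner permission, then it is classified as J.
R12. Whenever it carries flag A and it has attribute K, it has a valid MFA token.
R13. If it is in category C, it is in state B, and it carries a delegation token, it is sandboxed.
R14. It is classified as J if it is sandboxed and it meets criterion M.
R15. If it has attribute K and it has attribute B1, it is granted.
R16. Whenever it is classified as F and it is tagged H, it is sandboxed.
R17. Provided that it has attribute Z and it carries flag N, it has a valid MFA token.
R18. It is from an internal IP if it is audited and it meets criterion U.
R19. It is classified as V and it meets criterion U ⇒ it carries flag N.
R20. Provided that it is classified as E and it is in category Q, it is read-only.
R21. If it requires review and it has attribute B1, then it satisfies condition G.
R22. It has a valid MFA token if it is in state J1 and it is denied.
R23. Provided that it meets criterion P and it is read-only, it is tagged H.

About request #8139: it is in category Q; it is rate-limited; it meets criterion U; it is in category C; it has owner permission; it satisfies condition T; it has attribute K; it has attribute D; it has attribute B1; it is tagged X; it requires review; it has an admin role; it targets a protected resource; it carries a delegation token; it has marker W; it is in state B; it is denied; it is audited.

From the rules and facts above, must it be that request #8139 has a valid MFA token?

Yes

By R2 (it is tagged X, it has marker W): it has attribute Y.
By R13 (it is in category C, it is in state B, it carries a delegation token): it is sandboxed.
By R15 (it has attribute K, it has attribute B1): it is granted.
By R18 (it is audited, it meets criterion U): it is from an internal IP.
By R21 (it requires review, it has attribute B1): it satisfies condition G.
By R5 (it is from an internal IP): it meets criterion P.
By R10 (it satisfies condition G, it is sandboxed): it is read-only.
By R11 (it is granted, it has owner permission): it is classified as J.
By R23 (it meets criterion P, it is read-only): it is tagged H.
By R4 (it is classified as J): it is classified as V.
By R9 (it is tagged H, it is denied, it is in category Q): it is from a trusted device.
By R19 (it is classified as V, it meets criterion U): it carries flag N.
By R8 (it is from a trusted device, it has attribute Y): it has attribute Z.
By R17 (it has attribute Z, it carries flag N): it has a valid MFA token.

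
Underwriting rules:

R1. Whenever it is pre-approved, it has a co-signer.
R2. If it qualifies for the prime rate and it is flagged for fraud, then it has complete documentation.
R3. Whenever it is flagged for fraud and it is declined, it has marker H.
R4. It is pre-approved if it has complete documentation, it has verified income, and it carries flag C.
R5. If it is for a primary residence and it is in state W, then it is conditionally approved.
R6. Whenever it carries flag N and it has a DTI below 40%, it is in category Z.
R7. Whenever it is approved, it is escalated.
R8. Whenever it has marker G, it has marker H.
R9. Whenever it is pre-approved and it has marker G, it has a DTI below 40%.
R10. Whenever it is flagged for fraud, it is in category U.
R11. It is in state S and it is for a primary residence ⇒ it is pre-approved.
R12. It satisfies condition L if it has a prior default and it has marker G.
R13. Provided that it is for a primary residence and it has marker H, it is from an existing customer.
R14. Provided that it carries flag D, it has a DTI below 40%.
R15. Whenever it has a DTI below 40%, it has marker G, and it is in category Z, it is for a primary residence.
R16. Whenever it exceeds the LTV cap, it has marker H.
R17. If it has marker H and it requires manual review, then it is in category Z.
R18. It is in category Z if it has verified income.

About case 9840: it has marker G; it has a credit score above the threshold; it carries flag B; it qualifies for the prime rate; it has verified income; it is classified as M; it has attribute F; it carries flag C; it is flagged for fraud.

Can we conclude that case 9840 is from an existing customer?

Yes

By R2 (it qualifies for the prime rate, it is flagged for fraud): it has complete documentation.
By R4 (it has complete documentation, it has verified income, it carries flag C): it is pre-approved.
By R8 (it has marker G): it has marker H.
By R9 (it is pre-approved, it has marker G): it has a DTI below 40%.
By R18 (it has verified income): it is in category Z.
By R15 (it has a DTI below 40%, it has marker G, it is in category Z): it is for a primary residence.
By R13 (it is for a primary residence, it has marker H): it is from an existing customer.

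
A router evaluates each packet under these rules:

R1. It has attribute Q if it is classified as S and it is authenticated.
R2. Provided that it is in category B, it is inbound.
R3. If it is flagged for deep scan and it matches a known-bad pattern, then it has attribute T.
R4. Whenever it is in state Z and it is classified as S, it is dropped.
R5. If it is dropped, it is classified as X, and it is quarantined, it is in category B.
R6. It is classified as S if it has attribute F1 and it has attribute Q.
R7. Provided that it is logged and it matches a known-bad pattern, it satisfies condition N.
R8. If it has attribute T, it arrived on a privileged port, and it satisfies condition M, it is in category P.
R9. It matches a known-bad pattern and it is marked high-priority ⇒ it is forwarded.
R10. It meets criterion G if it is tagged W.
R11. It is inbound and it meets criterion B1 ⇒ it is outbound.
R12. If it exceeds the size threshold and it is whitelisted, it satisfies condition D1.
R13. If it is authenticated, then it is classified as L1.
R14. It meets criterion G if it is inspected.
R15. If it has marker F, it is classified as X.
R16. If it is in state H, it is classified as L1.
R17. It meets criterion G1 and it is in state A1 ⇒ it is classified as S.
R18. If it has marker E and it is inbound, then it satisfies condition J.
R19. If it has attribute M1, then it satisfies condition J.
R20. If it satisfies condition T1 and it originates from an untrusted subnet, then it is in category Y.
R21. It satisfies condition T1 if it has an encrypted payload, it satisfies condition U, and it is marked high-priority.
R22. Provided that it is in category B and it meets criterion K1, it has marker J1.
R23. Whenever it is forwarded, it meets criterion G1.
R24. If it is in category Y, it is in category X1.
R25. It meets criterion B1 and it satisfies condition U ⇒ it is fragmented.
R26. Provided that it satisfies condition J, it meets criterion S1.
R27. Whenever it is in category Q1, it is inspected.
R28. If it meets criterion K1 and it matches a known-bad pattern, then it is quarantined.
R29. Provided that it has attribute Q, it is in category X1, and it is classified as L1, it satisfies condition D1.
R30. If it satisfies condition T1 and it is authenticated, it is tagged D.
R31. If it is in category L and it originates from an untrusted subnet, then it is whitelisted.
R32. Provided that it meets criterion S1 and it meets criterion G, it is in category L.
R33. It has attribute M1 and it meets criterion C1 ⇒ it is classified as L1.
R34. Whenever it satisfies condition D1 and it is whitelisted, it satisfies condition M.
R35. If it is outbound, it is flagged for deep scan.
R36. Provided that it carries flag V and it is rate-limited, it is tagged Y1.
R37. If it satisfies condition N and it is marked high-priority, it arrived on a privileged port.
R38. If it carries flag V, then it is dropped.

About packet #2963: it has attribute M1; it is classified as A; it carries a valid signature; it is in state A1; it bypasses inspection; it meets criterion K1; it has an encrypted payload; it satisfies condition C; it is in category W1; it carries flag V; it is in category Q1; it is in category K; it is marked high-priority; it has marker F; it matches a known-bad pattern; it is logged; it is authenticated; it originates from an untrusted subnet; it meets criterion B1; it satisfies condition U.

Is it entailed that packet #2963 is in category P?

By R7 (it is logged, it matches a known-bad pattern): it satisfies condition N.
By R9 (it matches a known-bad pattern, it is marked high-priority): it is forwarded.
By R13 (it is authenticated): it is classified as L1.
By R15 (it has marker F): it is classified as X.
By R19 (it has attribute M1): it satisfies condition J.
By R21 (it has an encrypted payload, it satisfies condition U, it is marked high-priority): it satisfies condition T1.
By R23 (it is forwarded): it meets criterion G1.
By R26 (it satisfies condition J): it meets criterion S1.
By R27 (it is in category Q1): it is inspected.
By R28 (it meets criterion K1, it matches a known-bad pattern): it is quarantined.
By R37 (it satisfies condition N, it is marked high-priority): it arrived on a privileged port.
By R38 (it carries flag V): it is dropped.
By R5 (it is dropped, it is classified as X, it is quarantined): it is in category B.
By R14 (it is inspected): it meets criterion G.
By R17 (it meets criterion G1, it is in state A1): it is classified as S.
By R20 (it satisfies condition T1, it originates from an untrusted subnet): it is in category Y.
By R24 (it is in category Y): it is in category X1.
By R32 (it meets criterion S1, it meets criterion G): it is in category L.
By R1 (it is classified as S, it is authenticated): it has attribute Q.
By R2 (it is in category B): it is inbound.
By R11 (it is inbound, it meets criterion B1): it is outbound.
By R29 (it has attribute Q, it is in category X1, it is classified as L1): it satisfies condition D1.
By R31 (it is in category L, it originates from an untrusted subnet): it is whitelisted.
By R34 (it satisfies condition D1, it is whitelisted): it satisfies condition M.
By R35 (it is outbound): it is flagged for deep scan.
By R3 (it is flagged for deep scan, it matches a known-bad pattern): it has attribute T.
By R8 (it has attribute T, it arrived on a privileged port, it satisfies condition M): it is in category P.

Yes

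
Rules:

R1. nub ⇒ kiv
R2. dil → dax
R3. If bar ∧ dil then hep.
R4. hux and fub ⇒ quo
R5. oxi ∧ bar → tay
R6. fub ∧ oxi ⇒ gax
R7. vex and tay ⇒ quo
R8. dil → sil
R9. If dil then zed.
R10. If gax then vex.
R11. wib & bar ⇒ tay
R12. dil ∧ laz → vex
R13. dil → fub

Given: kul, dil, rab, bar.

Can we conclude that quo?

Forward chaining from the given facts derives: dax, hep, sil, zed, fub.
Rules concluding quo: R4 needs hux; R7 needs vex — none of these are established.

No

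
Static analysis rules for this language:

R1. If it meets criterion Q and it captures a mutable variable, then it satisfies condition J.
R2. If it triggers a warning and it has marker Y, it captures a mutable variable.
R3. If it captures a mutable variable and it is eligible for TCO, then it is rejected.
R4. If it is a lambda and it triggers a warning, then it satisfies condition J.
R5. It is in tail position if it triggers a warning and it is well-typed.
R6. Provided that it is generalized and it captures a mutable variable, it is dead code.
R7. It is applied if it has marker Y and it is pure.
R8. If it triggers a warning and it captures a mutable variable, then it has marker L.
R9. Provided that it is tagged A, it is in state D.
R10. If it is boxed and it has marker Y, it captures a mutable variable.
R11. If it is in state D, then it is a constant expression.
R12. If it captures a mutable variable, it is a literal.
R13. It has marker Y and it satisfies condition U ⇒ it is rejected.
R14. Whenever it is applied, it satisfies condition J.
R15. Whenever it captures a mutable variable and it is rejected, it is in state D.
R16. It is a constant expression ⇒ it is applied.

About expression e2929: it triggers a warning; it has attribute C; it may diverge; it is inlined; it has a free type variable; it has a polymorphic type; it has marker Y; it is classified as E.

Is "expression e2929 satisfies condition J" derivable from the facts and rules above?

No

Forward chaining from the given facts derives: captures a mutable variable, has marker L, is a literal.
Rules concluding "it satisfies condition J": R1 needs "it meets criterion Q"; R4 needs "it is a lambda"; R14 needs "it is applied" — none of these are established.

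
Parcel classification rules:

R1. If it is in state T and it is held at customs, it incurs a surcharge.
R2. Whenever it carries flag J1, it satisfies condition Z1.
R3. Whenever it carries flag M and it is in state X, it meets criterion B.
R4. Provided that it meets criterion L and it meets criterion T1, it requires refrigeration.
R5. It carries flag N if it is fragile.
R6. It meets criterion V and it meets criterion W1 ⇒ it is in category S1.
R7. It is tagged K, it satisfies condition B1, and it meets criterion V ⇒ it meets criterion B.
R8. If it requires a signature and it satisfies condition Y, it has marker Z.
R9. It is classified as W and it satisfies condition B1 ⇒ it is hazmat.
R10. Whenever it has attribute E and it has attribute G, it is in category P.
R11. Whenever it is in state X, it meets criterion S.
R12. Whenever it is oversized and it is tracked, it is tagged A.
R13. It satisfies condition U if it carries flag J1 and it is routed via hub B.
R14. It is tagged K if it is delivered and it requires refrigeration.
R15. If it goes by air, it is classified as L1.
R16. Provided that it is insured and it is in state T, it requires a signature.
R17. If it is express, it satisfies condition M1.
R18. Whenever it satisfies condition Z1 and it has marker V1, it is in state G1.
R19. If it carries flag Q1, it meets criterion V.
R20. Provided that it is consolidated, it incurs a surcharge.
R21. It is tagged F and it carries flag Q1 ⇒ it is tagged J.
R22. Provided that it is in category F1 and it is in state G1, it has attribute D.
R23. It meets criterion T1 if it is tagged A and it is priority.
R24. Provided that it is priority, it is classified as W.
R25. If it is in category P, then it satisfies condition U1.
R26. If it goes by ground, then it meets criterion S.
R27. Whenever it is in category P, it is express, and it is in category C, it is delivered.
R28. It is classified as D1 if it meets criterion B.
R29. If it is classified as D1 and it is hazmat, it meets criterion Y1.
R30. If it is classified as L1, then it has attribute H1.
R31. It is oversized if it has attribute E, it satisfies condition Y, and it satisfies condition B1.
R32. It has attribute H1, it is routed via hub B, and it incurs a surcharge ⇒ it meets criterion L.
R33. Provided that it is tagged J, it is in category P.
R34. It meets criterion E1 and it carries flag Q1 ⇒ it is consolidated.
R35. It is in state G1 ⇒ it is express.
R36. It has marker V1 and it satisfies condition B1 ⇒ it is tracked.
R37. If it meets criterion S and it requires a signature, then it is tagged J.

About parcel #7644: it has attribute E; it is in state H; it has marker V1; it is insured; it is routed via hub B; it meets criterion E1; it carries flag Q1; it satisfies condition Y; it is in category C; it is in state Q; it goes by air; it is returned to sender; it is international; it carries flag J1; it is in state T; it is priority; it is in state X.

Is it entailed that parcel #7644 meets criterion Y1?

No

Forward chaining from the given facts derives: satisfies condition Z1, meets criterion S, satisfies condition U, is classified as L1, requires a signature, is in state G1, meets criterion V, is classified as W, has attribute H1, is consolidated, is express, is tagged J, has marker Z, satisfies condition M1, incurs a surcharge, meets criterion L, is in category P, satisfies condition U1, is delivered.
The only rule concluding "it meets criterion Y1" is R29, which needs "it is classified as D1"; that is never established.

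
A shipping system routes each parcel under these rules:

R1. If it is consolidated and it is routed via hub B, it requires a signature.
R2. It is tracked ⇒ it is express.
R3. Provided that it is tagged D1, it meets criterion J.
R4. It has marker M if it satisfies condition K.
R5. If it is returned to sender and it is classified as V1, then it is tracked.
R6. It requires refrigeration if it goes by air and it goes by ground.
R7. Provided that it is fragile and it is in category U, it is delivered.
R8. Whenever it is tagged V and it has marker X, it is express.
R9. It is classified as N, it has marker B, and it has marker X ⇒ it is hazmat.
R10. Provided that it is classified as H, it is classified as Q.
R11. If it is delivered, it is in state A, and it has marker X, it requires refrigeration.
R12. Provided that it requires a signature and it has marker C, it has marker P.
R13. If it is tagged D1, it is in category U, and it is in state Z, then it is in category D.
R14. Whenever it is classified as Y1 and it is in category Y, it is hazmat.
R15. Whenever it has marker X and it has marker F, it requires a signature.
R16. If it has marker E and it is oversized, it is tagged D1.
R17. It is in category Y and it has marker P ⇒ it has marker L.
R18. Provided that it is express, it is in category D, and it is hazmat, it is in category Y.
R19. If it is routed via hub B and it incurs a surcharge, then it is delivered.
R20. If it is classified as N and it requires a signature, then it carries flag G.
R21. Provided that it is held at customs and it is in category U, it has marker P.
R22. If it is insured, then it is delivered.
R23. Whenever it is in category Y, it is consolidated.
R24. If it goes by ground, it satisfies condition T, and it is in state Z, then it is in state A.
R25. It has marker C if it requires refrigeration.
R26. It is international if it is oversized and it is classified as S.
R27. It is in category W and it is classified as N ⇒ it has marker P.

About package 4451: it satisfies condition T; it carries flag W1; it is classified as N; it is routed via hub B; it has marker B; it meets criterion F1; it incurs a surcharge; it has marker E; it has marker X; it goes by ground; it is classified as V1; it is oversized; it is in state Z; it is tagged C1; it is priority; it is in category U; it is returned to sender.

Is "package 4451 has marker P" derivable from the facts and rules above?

Yes

By R5 (it is returned to sender, it is classified as V1): it is tracked.
By R9 (it is classified as N, it has marker B, it has marker X): it is hazmat.
By R16 (it has marker E, it is oversized): it is tagged D1.
By R19 (it is routed via hub B, it incurs a surcharge): it is delivered.
By R24 (it goes by ground, it satisfies condition T, it is in state Z): it is in state A.
By R2 (it is tracked): it is express.
By R11 (it is delivered, it is in state A, it has marker X): it requires refrigeration.
By R13 (it is tagged D1, it is in category U, it is in state Z): it is in category D.
By R18 (it is express, it is in category D, it is hazmat): it is in category Y.
By R23 (it is in category Y): it is consolidated.
By R25 (it requires refrigeration): it has marker C.
By R1 (it is consolidated, it is routed via hub B): it requires a signature.
By R12 (it requires a signature, it has marker C): it has marker P.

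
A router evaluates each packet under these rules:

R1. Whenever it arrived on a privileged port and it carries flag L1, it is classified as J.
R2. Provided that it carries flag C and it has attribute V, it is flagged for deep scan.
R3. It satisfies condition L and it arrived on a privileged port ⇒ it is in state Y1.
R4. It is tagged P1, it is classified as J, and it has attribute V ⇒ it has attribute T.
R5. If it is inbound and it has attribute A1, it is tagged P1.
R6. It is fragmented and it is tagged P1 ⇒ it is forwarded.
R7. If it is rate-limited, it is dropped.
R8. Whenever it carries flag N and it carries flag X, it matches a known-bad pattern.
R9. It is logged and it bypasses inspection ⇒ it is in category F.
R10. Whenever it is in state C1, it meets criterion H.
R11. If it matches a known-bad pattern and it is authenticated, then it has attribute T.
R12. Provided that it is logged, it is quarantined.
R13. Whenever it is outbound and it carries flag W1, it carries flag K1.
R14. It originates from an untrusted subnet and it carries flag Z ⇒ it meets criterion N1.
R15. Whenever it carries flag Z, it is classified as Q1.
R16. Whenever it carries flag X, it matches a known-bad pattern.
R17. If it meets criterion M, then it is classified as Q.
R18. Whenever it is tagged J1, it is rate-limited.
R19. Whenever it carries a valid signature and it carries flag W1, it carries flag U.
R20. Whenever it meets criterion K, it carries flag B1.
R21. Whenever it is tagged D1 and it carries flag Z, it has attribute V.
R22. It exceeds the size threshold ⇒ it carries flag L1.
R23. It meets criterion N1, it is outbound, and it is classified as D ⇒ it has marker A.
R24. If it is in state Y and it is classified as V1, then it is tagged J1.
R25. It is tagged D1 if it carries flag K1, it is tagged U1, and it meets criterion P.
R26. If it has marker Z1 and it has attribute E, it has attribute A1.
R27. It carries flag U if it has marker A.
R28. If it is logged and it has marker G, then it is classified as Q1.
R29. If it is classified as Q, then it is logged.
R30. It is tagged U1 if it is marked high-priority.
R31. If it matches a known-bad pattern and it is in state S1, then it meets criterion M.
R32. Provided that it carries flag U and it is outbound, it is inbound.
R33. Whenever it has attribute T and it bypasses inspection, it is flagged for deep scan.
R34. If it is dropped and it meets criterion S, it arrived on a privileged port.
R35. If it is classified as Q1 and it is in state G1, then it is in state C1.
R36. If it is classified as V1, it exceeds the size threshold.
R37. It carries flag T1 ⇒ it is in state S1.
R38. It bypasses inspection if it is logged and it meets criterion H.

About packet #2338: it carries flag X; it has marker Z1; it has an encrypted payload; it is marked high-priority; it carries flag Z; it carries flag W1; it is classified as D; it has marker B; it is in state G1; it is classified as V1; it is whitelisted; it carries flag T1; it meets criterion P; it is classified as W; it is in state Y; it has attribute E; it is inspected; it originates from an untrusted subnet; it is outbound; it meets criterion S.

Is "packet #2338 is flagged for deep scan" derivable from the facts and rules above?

By R13 (it is outbound, it carries flag W1): it carries flag K1.
By R14 (it originates from an untrusted subnet, it carries flag Z): it meets criterion N1.
By R15 (it carries flag Z): it is classified as Q1.
By R16 (it carries flag X): it matches a known-bad pattern.
By R23 (it meets criterion N1, it is outbound, it is classified as D): it has marker A.
By R24 (it is in state Y, it is classified as V1): it is tagged J1.
By R26 (it has marker Z1, it has attribute E): it has attribute A1.
By R27 (it has marker A): it carries flag U.
By R30 (it is marked high-priority): it is tagged U1.
By R32 (it carries flag U, it is outbound): it is inbound.
By R35 (it is classified as Q1, it is in state G1): it is in state C1.
By R36 (it is classified as V1): it exceeds the size threshold.
By R37 (it carries flag T1): it is in state S1.
By R5 (it is inbound, it has attribute A1): it is tagged P1.
By R10 (it is in state C1): it meets criterion H.
By R18 (it is tagged J1): it is rate-limited.
By R22 (it exceeds the size threshold): it carries flag L1.
By R25 (it carries flag K1, it is tagged U1, it meets criterion P): it is tagged D1.
By R31 (it matches a known-bad pattern, it is in state S1): it meets criterion M.
By R7 (it is rate-limited): it is dropped.
By R17 (it meets criterion M): it is classified as Q.
By R21 (it is tagged D1, it carries flag Z): it has attribute V.
By R29 (it is classified as Q): it is logged.
By R34 (it is dropped, it meets criterion S): it arrived on a privileged port.
By R38 (it is logged, it meets criterion H): it bypasses inspection.
By R1 (it arrived on a privileged port, it carries flag L1): it is classified as J.
By R4 (it is tagged P1, it is classified as J, it has attribute V): it has attribute T.
By R33 (it has attribute T, it bypasses inspection): it is flagged for deep scan.

Yes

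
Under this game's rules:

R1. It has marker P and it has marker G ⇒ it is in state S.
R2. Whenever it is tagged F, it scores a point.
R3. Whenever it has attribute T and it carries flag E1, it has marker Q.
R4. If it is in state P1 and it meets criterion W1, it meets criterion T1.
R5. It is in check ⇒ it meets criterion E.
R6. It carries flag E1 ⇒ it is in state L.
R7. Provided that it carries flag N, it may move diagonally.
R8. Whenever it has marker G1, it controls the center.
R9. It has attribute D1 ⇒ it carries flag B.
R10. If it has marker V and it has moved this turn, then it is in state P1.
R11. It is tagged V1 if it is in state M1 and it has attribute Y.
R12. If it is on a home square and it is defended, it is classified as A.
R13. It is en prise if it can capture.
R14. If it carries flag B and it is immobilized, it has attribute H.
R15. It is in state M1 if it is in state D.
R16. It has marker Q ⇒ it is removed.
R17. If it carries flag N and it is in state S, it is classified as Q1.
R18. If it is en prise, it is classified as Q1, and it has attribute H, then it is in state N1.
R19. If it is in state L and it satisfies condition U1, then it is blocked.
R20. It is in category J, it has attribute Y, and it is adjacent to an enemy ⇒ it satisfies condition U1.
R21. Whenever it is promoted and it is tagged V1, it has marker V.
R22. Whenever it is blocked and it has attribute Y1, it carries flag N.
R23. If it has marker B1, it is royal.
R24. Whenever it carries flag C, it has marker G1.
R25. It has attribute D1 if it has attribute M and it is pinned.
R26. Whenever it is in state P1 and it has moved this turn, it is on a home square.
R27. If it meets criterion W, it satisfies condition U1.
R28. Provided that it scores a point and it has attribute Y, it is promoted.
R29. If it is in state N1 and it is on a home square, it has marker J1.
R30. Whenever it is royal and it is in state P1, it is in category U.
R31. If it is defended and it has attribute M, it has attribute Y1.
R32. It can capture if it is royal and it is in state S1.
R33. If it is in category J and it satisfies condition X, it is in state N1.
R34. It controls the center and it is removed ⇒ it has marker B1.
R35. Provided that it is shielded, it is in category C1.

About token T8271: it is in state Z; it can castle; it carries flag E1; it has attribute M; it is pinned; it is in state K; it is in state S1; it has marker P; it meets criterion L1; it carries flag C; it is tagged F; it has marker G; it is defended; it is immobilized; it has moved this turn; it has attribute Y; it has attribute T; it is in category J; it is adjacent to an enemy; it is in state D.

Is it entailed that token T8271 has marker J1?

By R1 (it has marker P, it has marker G): it is in state S.
By R2 (it is tagged F): it scores a point.
By R3 (it has attribute T, it carries flag E1): it has marker Q.
By R6 (it carries flag E1): it is in state L.
By R15 (it is in state D): it is in state M1.
By R16 (it has marker Q): it is removed.
By R20 (it is in category J, it has attribute Y, it is adjacent to an enemy): it satisfies condition U1.
By R24 (it carries flag C): it has marker G1.
By R25 (it has attribute M, it is pinned): it has attribute D1.
By R28 (it scores a point, it has attribute Y): it is promoted.
By R31 (it is defended, it has attribute M): it has attribute Y1.
By R8 (it has marker G1): it controls the center.
By R9 (it has attribute D1): it carries flag B.
By R11 (it is in state M1, it has attribute Y): it is tagged V1.
By R14 (it carries flag B, it is immobilized): it has attribute H.
By R19 (it is in state L, it satisfies condition U1): it is blocked.
By R21 (it is promoted, it is tagged V1): it has marker V.
By R22 (it is blocked, it has attribute Y1): it carries flag N.
By R34 (it controls the center, it is removed): it has marker B1.
By R10 (it has marker V, it has moved this turn): it is in state P1.
By R17 (it carries flag N, it is in state S): it is classified as Q1.
By R23 (it has marker B1): it is royal.
By R26 (it is in state P1, it has moved this turn): it is on a home square.
By R32 (it is royal, it is in state S1): it can capture.
By R13 (it can capture): it is en prise.
By R18 (it is en prise, it is classified as Q1, it has attribute H): it is in state N1.
By R29 (it is in state N1, it is on a home square): it has marker J1.

Yes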